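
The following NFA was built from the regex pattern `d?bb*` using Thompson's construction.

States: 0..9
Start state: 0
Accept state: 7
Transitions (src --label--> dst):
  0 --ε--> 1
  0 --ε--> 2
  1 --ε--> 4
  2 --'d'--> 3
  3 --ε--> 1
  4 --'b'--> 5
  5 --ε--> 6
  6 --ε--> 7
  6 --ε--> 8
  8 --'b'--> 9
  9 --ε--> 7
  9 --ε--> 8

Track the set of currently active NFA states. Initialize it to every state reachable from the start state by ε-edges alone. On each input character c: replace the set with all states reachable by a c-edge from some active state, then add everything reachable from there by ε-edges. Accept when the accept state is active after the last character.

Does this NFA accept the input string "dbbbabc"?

Answer: REJECT

Steps:
S₀ = ε-closure({0}) = {0,1,2,4}
'd' @ 1: {1,3,4}
'b' @ 2: {5,6,7,8}  ✓accept
'b' @ 3: {7,8,9}  ✓accept
'b' @ 4: {7,8,9}  ✓accept
'a' @ 5: {}  — no active states
rest 'bc' ignored (set empty)
final: {}; accept 7 not in set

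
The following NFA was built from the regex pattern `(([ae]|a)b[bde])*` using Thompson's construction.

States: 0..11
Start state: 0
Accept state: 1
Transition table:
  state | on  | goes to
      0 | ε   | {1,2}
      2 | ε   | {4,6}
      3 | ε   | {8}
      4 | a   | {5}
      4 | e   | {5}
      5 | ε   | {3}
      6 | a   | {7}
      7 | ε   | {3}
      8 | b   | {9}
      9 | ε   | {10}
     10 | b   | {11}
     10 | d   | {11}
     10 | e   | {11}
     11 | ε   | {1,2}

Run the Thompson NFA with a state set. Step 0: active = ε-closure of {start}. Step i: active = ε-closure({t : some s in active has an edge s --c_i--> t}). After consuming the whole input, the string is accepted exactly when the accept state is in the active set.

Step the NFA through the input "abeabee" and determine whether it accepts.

S₀ = ε-closure({0}) = {0,1,2,4,6}
'a' @ 1: {3,5,7,8}
'b' @ 2: {9,10}
'e' @ 3: {1,2,4,6,11}  ✓accept
'a' @ 4: {3,5,7,8}
'b' @ 5: {9,10}
'e' @ 6: {1,2,4,6,11}  ✓accept
'e' @ 7: {3,5,8}
after full input: {3,5,8}  (accept=1 not in)

Answer: REJECT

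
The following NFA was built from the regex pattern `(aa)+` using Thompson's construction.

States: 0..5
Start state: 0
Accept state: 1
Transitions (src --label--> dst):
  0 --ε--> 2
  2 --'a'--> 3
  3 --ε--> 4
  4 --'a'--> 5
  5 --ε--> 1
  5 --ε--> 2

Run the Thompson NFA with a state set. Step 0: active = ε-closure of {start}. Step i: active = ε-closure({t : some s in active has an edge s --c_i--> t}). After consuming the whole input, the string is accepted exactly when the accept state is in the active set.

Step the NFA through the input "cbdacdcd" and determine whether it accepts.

start: ε-closure({0}) = {0,2}
'c' @ 1: {}  — dead — no transitions
rest 'bdacdcd' ignored (set empty)
end set {} — state 1 not in

Answer: REJECT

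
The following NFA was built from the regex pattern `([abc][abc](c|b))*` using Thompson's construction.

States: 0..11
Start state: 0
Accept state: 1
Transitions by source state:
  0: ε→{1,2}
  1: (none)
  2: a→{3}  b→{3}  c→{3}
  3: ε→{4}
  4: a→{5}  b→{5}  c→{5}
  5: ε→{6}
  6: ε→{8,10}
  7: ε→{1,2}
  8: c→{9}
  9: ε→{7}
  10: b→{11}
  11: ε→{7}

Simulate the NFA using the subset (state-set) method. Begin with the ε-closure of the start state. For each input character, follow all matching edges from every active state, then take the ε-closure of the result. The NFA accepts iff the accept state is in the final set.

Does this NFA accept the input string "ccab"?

Answer: REJECT

Derivation:
start: ε-closure({0}) = {0,1,2}
'c' @ 1: {3,4}
'c' @ 2: {5,6,8,10}
'a' @ 3: {}  — state set empty
rest 'b' ignored (set empty)
final: {}; accept 1 not in set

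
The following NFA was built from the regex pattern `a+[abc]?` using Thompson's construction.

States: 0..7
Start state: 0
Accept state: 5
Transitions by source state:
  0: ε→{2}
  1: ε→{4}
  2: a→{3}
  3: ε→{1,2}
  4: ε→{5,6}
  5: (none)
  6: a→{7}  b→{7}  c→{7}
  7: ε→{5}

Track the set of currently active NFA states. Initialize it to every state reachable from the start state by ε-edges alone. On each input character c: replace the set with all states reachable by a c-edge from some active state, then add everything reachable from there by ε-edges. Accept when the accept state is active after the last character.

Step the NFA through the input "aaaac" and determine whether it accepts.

Answer: ACCEPT

Steps:
start: ε-closure({0}) = {0,2}
'a' @ 1: {1,2,3,4,5,6}  ✓accept
'a' @ 2: {1,2,3,4,5,6,7}  ✓accept
'a' @ 3: {1,2,3,4,5,6,7}  ✓accept
'a' @ 4: {1,2,3,4,5,6,7}  ✓accept
'c' @ 5: {5,7}  ✓accept
after full input: {5,7}  (accept=5 in)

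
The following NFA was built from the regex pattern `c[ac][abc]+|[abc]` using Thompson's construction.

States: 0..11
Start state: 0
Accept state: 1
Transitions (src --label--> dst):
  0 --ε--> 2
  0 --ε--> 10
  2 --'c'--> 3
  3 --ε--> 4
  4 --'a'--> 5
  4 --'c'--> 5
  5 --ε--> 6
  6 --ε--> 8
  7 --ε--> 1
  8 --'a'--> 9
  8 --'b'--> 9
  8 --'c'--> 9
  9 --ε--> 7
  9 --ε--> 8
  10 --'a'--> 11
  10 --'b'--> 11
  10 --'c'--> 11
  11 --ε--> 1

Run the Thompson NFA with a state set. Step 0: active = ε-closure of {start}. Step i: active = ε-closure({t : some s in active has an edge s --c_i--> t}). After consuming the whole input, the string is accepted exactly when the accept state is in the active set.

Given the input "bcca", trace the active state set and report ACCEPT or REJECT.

initial (ε-close {0}): {0,2,10}
'b' @ 1: {1,11}  ✓accept
'c' @ 2: {}  — state set empty
rest 'ca' ignored (set empty)
final: {}; accept 1 not in set

Answer: REJECT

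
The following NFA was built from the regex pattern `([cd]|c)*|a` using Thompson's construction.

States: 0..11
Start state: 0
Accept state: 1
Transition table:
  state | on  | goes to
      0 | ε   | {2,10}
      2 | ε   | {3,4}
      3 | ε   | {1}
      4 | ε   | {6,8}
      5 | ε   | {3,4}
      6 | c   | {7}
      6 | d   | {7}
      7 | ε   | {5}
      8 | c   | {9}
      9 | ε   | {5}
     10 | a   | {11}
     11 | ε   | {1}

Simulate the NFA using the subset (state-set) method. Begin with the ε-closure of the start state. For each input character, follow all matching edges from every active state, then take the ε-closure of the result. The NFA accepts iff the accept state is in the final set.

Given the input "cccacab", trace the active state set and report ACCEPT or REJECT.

Answer: REJECT

Derivation:
start: ε-closure({0}) = {0,1,2,3,4,6,8,10}
'c' @ 1: {1,3,4,5,6,7,8,9}  ✓accept
'c' @ 2: {1,3,4,5,6,7,8,9}  ✓accept
'c' @ 3: {1,3,4,5,6,7,8,9}  ✓accept
'a' @ 4: {}  — no active states
rest 'cab' ignored (set empty)
end set {} — state 1 not in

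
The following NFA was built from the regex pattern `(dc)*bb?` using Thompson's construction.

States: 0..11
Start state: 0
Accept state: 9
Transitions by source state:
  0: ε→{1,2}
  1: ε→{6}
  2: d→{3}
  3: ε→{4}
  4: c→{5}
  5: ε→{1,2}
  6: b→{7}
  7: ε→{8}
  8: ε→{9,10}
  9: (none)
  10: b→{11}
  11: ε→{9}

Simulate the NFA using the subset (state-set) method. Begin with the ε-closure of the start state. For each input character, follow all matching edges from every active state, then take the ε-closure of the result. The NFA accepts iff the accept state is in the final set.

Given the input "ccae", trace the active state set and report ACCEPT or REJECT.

S₀ = ε-closure({0}) = {0,1,2,6}
'c' @ 1: {}  — dead — no transitions
rest 'cae' ignored (set empty)
after full input: {}  (accept=9 not in)

Answer: REJECT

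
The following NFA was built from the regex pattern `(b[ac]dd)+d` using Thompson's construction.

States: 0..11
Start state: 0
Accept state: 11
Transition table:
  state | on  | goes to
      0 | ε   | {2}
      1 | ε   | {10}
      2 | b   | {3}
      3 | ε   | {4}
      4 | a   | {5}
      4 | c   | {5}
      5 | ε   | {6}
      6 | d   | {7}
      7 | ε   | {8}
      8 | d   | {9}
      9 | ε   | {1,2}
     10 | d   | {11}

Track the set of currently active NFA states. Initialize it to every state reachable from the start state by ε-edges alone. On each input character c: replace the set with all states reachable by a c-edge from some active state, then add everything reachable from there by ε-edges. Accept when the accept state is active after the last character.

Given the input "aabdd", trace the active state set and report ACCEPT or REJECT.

Answer: REJECT

Derivation:
start: ε-closure({0}) = {0,2}
'a' @ 1: {}  — no active states
rest 'abdd' ignored (set empty)
end set {} — state 11 not in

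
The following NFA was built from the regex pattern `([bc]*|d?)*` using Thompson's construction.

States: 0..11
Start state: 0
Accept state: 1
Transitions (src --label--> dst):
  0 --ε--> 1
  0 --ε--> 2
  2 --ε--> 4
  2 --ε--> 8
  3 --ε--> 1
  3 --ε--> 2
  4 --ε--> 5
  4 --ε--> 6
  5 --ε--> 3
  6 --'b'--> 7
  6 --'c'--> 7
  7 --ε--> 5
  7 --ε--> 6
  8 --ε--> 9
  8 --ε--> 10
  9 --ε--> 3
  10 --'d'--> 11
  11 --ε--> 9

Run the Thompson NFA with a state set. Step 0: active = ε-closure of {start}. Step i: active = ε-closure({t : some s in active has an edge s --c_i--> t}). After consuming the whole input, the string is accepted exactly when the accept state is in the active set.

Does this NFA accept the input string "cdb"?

Answer: ACCEPT

Steps:
initial (ε-close {0}): {0,1,2,3,4,5,6,8,9,10}
'c' @ 1: {1,2,3,4,5,6,7,8,9,10}  [accepting]
'd' @ 2: {1,2,3,4,5,6,8,9,10,11}  [accepting]
'b' @ 3: {1,2,3,4,5,6,7,8,9,10}  [accepting]
after full input: {1,2,3,4,5,6,7,8,9,10}  (accept=1 in)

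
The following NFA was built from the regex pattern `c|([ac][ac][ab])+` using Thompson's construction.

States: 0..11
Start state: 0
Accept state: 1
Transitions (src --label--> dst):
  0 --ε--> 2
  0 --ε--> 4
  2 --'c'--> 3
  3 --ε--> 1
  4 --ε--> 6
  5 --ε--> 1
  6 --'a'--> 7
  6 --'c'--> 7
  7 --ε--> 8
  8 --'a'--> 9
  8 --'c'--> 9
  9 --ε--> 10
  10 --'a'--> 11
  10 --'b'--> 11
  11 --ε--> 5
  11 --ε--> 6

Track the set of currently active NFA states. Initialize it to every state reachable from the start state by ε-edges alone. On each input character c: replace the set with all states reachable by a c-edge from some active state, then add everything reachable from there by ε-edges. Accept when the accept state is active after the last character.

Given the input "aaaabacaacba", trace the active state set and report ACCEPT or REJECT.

Answer: REJECT

Derivation:
S₀ = ε-closure({0}) = {0,2,4,6}
'a' @ 1: {7,8}
'a' @ 2: {9,10}
'a' @ 3: {1,5,6,11}  [accepting]
'a' @ 4: {7,8}
'b' @ 5: {}  — state set empty
rest 'acaacba' ignored (set empty)
end set {} — state 1 not in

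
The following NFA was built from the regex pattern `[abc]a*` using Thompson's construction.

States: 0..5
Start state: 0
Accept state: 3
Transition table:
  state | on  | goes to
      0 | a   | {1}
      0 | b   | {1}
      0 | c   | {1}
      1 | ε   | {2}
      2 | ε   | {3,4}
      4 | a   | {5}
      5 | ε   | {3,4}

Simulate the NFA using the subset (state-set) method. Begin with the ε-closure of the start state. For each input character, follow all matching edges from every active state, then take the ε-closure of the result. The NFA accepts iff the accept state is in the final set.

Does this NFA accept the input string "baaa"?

S₀ = ε-closure({0}) = {0}
'b' @ 1: {1,2,3,4}  ✓accept
'a' @ 2: {3,4,5}  ✓accept
'a' @ 3: {3,4,5}  ✓accept
'a' @ 4: {3,4,5}  ✓accept
end set {3,4,5} — state 3 in

Answer: ACCEPT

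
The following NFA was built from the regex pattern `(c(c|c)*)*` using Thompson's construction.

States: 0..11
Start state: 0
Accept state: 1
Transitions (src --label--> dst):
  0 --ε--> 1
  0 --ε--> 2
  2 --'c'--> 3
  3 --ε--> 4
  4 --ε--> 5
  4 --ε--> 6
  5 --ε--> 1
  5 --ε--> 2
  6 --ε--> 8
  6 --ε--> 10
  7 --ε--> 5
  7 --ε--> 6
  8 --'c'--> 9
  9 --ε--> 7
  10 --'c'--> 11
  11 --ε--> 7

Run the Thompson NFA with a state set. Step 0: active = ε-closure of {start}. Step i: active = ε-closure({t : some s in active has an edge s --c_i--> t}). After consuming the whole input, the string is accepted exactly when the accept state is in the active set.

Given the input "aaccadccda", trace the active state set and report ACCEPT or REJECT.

initial (ε-close {0}): {0,1,2}
'a' @ 1: {}  — dead — no transitions
rest 'accadccda' ignored (set empty)
final: {}; accept 1 not in set

Answer: REJECT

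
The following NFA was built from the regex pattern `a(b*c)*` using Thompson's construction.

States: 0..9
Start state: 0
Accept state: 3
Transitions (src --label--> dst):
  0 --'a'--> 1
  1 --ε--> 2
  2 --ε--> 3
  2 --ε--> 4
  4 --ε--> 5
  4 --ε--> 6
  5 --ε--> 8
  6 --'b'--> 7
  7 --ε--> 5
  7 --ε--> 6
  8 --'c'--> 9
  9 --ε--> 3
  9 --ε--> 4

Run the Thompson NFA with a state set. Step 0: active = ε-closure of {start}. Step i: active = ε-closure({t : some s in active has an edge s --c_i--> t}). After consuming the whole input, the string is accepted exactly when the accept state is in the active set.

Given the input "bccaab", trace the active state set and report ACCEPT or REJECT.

S₀ = ε-closure({0}) = {0}
'b' @ 1: {}  — dead — no transitions
rest 'ccaab' ignored (set empty)
final: {}; accept 3 not in set

Answer: REJECT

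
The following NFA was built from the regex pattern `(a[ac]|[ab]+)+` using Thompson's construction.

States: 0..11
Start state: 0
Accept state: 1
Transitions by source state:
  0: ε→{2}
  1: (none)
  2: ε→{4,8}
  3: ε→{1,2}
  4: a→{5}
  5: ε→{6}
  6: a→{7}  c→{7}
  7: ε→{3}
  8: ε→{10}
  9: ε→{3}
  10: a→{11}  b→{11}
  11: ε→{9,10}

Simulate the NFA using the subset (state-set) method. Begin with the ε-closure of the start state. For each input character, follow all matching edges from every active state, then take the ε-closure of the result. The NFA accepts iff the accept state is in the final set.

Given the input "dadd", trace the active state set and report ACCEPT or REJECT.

Answer: REJECT

Derivation:
S₀ = ε-closure({0}) = {0,2,4,8,10}
'd' @ 1: {}  — no active states
rest 'add' ignored (set empty)
final: {}; accept 1 not in set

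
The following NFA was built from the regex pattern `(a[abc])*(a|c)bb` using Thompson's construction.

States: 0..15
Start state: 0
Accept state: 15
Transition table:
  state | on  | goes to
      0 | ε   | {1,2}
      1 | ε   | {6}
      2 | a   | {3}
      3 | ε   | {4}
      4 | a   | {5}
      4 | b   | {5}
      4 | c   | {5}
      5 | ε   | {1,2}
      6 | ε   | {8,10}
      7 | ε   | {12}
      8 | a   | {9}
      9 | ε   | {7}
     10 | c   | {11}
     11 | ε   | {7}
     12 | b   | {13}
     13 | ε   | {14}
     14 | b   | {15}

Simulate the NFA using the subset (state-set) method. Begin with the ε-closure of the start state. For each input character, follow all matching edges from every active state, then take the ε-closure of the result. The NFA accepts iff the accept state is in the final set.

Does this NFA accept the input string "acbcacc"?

Answer: REJECT

Steps:
initial (ε-close {0}): {0,1,2,6,8,10}
'a' @ 1: {3,4,7,9,12}
'c' @ 2: {1,2,5,6,8,10}
'b' @ 3: {}  — no active states
rest 'cacc' ignored (set empty)
end set {} — state 15 not in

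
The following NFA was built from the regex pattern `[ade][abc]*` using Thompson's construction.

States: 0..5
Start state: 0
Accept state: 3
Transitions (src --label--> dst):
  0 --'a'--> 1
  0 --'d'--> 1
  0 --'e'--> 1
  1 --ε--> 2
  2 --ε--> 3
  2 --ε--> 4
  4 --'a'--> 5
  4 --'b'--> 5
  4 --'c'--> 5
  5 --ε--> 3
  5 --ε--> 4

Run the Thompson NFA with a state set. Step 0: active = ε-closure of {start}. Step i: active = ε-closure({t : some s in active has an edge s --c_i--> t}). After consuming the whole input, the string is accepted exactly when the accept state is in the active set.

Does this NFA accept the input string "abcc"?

initial (ε-close {0}): {0}
'a' @ 1: {1,2,3,4}  (accept∈set)
'b' @ 2: {3,4,5}  (accept∈set)
'c' @ 3: {3,4,5}  (accept∈set)
'c' @ 4: {3,4,5}  (accept∈set)
end set {3,4,5} — state 3 in

Answer: ACCEPT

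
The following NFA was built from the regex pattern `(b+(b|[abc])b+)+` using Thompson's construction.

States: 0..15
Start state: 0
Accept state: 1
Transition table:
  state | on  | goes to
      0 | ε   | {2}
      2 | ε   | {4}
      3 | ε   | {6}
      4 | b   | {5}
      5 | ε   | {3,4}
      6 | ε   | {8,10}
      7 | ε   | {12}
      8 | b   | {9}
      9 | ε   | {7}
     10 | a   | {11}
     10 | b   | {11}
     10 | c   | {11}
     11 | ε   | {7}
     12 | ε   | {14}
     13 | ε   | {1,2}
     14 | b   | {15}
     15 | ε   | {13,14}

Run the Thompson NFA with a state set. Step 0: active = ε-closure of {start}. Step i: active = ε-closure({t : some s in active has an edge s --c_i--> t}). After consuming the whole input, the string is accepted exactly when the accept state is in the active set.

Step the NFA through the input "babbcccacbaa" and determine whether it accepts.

start: ε-closure({0}) = {0,2,4}
'b' @ 1: {3,4,5,6,8,10}
'a' @ 2: {7,11,12,14}
'b' @ 3: {1,2,4,13,14,15}  (accept∈set)
'b' @ 4: {1,2,3,4,5,6,8,10,13,14,15}  (accept∈set)
'c' @ 5: {7,11,12,14}
'c' @ 6: {}  — no active states
rest 'cacbaa' ignored (set empty)
after full input: {}  (accept=1 not in)

Answer: REJECT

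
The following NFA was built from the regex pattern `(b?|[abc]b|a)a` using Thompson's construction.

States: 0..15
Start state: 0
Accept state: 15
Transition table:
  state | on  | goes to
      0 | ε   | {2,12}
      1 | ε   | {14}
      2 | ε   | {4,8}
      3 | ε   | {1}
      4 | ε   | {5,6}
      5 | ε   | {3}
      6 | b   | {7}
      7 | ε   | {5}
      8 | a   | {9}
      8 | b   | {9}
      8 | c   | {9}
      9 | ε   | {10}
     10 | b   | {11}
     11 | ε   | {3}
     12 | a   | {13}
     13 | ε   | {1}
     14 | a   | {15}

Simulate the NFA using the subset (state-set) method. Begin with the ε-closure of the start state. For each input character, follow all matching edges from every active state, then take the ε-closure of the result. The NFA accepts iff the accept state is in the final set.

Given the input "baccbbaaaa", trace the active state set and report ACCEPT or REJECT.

initial (ε-close {0}): {0,1,2,3,4,5,6,8,12,14}
'b' @ 1: {1,3,5,7,9,10,14}
'a' @ 2: {15}  (accept∈set)
'c' @ 3: {}  — no active states
rest 'cbbaaaa' ignored (set empty)
final: {}; accept 15 not in set

Answer: REJECT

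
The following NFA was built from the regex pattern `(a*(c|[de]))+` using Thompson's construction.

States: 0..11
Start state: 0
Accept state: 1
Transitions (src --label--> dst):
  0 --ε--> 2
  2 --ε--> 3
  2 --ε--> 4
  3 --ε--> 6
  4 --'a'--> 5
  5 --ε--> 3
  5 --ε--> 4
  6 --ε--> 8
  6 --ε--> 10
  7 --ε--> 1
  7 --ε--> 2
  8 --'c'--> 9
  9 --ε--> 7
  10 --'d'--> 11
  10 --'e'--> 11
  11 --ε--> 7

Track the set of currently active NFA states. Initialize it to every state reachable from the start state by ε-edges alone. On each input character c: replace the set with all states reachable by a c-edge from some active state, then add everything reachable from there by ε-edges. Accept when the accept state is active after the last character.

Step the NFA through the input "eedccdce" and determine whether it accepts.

initial (ε-close {0}): {0,2,3,4,6,8,10}
'e' @ 1: {1,2,3,4,6,7,8,10,11}  ✓accept
'e' @ 2: {1,2,3,4,6,7,8,10,11}  ✓accept
'd' @ 3: {1,2,3,4,6,7,8,10,11}  ✓accept
'c' @ 4: {1,2,3,4,6,7,8,9,10}  ✓accept
'c' @ 5: {1,2,3,4,6,7,8,9,10}  ✓accept
'd' @ 6: {1,2,3,4,6,7,8,10,11}  ✓accept
'c' @ 7: {1,2,3,4,6,7,8,9,10}  ✓accept
'e' @ 8: {1,2,3,4,6,7,8,10,11}  ✓accept
after full input: {1,2,3,4,6,7,8,10,11}  (accept=1 in)

Answer: ACCEPT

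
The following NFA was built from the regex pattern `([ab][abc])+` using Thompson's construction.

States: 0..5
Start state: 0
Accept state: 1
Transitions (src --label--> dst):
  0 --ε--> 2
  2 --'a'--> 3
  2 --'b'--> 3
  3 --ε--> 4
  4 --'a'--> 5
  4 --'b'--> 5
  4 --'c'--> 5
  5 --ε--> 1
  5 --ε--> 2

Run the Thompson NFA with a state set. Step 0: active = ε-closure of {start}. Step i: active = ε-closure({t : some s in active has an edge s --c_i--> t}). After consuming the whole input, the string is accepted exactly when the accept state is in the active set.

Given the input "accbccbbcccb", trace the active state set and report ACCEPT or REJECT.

initial (ε-close {0}): {0,2}
'a' @ 1: {3,4}
'c' @ 2: {1,2,5}  (accept∈set)
'c' @ 3: {}  — dead — no transitions
rest 'bccbbcccb' ignored (set empty)
after full input: {}  (accept=1 not in)

Answer: REJECT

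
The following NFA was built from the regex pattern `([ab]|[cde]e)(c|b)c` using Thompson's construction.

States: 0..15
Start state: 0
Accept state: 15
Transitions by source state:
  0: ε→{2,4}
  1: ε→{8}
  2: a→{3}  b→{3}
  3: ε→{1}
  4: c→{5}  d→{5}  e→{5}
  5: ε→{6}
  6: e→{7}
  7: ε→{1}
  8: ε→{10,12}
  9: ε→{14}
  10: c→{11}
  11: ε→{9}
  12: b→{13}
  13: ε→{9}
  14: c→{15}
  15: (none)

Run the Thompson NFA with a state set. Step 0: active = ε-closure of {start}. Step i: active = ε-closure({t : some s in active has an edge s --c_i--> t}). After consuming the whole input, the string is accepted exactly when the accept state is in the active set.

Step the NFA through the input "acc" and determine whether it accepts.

Answer: ACCEPT

Derivation:
start: ε-closure({0}) = {0,2,4}
'a' @ 1: {1,3,8,10,12}
'c' @ 2: {9,11,14}
'c' @ 3: {15}  ✓accept
final: {15}; accept 15 in set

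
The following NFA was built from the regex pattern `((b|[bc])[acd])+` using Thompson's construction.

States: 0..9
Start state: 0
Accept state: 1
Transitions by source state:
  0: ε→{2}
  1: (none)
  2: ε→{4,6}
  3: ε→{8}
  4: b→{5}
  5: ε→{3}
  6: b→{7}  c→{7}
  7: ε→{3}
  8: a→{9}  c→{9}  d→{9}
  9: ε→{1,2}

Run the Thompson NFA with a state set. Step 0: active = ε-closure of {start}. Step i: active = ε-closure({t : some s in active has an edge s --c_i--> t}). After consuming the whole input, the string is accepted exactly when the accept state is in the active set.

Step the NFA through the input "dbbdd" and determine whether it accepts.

Answer: REJECT

Derivation:
initial (ε-close {0}): {0,2,4,6}
'd' @ 1: {}  — dead — no transitions
rest 'bbdd' ignored (set empty)
final: {}; accept 1 not in set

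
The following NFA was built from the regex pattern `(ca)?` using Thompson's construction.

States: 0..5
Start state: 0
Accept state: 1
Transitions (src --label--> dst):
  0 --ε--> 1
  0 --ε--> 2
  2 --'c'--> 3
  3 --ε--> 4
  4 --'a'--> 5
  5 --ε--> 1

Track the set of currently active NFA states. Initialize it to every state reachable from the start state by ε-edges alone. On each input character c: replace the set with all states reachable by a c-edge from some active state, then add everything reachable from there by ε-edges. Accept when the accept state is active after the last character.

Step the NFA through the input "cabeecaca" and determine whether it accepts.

S₀ = ε-closure({0}) = {0,1,2}
'c' @ 1: {3,4}
'a' @ 2: {1,5}  (accept∈set)
'b' @ 3: {}  — dead — no transitions
rest 'eecaca' ignored (set empty)
final: {}; accept 1 not in set

Answer: REJECT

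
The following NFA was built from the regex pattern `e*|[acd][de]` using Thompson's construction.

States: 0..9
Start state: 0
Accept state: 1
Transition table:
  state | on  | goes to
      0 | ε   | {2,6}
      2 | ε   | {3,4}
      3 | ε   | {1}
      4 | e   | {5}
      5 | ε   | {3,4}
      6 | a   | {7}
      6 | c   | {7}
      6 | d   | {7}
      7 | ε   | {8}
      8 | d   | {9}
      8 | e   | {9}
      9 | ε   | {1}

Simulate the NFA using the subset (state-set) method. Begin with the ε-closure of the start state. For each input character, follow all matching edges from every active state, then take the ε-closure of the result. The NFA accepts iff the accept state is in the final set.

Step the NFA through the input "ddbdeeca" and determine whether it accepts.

S₀ = ε-closure({0}) = {0,1,2,3,4,6}
'd' @ 1: {7,8}
'd' @ 2: {1,9}  [accepting]
'b' @ 3: {}  — no active states
rest 'deeca' ignored (set empty)
after full input: {}  (accept=1 not in)

Answer: REJECT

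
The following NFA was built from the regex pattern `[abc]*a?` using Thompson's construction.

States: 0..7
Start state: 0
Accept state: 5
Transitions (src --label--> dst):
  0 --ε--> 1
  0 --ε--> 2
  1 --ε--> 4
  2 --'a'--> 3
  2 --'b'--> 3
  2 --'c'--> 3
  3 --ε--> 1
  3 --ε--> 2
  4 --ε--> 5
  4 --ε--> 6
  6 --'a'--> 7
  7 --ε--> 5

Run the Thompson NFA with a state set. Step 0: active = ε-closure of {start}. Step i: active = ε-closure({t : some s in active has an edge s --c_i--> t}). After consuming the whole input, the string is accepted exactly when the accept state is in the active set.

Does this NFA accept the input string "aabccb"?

initial (ε-close {0}): {0,1,2,4,5,6}
'a' @ 1: {1,2,3,4,5,6,7}  ✓accept
'a' @ 2: {1,2,3,4,5,6,7}  ✓accept
'b' @ 3: {1,2,3,4,5,6}  ✓accept
'c' @ 4: {1,2,3,4,5,6}  ✓accept
'c' @ 5: {1,2,3,4,5,6}  ✓accept
'b' @ 6: {1,2,3,4,5,6}  ✓accept
after full input: {1,2,3,4,5,6}  (accept=5 in)

Answer: ACCEPT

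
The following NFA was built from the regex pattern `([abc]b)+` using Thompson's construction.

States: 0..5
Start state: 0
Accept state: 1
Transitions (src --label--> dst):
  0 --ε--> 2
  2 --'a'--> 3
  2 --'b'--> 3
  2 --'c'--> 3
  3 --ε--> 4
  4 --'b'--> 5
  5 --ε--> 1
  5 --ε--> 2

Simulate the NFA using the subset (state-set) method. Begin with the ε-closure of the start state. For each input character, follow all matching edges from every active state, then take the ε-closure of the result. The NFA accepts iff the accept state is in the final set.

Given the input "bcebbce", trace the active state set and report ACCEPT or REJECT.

start: ε-closure({0}) = {0,2}
'b' @ 1: {3,4}
'c' @ 2: {}  — no active states
rest 'ebbce' ignored (set empty)
final: {}; accept 1 not in set

Answer: REJECT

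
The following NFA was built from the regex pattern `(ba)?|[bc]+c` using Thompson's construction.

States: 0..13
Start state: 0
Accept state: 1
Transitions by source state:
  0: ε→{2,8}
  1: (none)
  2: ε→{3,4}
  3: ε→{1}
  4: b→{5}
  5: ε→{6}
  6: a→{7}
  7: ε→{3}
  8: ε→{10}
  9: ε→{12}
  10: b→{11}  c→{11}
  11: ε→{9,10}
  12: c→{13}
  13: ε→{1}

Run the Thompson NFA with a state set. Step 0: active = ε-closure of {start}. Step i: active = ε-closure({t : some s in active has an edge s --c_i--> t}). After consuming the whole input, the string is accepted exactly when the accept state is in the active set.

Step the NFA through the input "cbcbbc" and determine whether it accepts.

Answer: ACCEPT

Derivation:
initial (ε-close {0}): {0,1,2,3,4,8,10}
'c' @ 1: {9,10,11,12}
'b' @ 2: {9,10,11,12}
'c' @ 3: {1,9,10,11,12,13}  (accept∈set)
'b' @ 4: {9,10,11,12}
'b' @ 5: {9,10,11,12}
'c' @ 6: {1,9,10,11,12,13}  (accept∈set)
end set {1,9,10,11,12,13} — state 1 in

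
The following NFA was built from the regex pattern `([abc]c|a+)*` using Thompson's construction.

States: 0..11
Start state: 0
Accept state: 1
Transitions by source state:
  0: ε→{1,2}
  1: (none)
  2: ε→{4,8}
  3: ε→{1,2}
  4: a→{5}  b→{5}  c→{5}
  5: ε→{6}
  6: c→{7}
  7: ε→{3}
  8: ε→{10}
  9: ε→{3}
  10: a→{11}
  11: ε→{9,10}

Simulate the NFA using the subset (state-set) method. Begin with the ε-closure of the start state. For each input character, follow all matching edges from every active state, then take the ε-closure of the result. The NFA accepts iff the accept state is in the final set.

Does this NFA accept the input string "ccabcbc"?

Answer: ACCEPT

Steps:
S₀ = ε-closure({0}) = {0,1,2,4,8,10}
'c' @ 1: {5,6}
'c' @ 2: {1,2,3,4,7,8,10}  [accepting]
'a' @ 3: {1,2,3,4,5,6,8,9,10,11}  [accepting]
'b' @ 4: {5,6}
'c' @ 5: {1,2,3,4,7,8,10}  [accepting]
'b' @ 6: {5,6}
'c' @ 7: {1,2,3,4,7,8,10}  [accepting]
end set {1,2,3,4,7,8,10} — state 1 in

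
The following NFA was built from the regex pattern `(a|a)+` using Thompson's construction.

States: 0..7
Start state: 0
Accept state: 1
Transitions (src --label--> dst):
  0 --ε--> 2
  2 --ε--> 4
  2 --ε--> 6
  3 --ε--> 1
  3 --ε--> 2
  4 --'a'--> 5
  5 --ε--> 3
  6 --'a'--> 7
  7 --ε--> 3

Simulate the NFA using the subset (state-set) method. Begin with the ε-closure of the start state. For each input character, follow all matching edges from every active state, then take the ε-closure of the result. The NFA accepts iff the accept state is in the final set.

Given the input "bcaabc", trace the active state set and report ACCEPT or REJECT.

Answer: REJECT

Derivation:
initial (ε-close {0}): {0,2,4,6}
'b' @ 1: {}  — no active states
rest 'caabc' ignored (set empty)
final: {}; accept 1 not in set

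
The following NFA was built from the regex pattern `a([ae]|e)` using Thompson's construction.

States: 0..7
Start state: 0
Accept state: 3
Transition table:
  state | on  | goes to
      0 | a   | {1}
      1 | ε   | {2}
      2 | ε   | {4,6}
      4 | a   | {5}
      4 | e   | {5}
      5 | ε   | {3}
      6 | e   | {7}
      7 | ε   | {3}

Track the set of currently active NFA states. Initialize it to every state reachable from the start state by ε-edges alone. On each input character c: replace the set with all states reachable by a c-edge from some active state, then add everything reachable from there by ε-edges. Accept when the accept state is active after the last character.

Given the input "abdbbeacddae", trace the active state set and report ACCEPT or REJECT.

S₀ = ε-closure({0}) = {0}
'a' @ 1: {1,2,4,6}
'b' @ 2: {}  — no active states
rest 'dbbeacddae' ignored (set empty)
end set {} — state 3 not in

Answer: REJECT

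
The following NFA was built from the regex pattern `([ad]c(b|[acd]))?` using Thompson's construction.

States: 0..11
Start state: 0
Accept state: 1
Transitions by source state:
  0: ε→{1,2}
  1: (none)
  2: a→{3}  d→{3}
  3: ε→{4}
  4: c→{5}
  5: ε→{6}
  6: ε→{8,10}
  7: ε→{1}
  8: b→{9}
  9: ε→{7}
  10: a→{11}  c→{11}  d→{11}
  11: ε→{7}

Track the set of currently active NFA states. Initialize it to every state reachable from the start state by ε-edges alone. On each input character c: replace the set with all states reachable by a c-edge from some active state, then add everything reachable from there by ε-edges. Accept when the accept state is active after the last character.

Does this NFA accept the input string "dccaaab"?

start: ε-closure({0}) = {0,1,2}
'd' @ 1: {3,4}
'c' @ 2: {5,6,8,10}
'c' @ 3: {1,7,11}  ✓accept
'a' @ 4: {}  — state set empty
rest 'aab' ignored (set empty)
after full input: {}  (accept=1 not in)

Answer: REJECT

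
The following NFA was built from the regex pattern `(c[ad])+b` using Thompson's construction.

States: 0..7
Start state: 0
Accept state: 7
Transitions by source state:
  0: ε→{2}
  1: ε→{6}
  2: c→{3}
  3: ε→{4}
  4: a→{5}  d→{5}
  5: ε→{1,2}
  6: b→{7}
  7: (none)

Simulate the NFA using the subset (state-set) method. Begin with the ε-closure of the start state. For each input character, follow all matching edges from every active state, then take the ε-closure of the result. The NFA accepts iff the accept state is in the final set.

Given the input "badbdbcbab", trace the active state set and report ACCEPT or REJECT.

initial (ε-close {0}): {0,2}
'b' @ 1: {}  — dead — no transitions
rest 'adbdbcbab' ignored (set empty)
after full input: {}  (accept=7 not in)

Answer: REJECT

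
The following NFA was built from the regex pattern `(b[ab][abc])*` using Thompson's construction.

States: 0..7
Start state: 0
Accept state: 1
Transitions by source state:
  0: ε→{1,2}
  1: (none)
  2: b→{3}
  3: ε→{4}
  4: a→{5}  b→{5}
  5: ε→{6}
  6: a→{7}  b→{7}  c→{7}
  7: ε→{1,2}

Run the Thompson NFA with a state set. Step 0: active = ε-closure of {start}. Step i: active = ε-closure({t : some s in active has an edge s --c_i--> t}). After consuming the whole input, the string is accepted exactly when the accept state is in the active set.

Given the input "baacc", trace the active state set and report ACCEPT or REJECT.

Answer: REJECT

Steps:
S₀ = ε-closure({0}) = {0,1,2}
'b' @ 1: {3,4}
'a' @ 2: {5,6}
'a' @ 3: {1,2,7}  ✓accept
'c' @ 4: {}  — dead — no transitions
rest 'c' ignored (set empty)
final: {}; accept 1 not in set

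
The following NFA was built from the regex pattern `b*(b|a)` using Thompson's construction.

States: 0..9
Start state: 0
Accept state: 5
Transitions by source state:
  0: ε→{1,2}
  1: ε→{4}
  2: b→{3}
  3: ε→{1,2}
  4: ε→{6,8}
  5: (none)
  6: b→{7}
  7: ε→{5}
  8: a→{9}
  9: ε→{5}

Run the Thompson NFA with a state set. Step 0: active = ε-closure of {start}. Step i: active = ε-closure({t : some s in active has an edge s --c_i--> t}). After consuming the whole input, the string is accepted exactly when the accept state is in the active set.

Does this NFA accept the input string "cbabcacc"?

S₀ = ε-closure({0}) = {0,1,2,4,6,8}
'c' @ 1: {}  — state set empty
rest 'babcacc' ignored (set empty)
final: {}; accept 5 not in set

Answer: REJECT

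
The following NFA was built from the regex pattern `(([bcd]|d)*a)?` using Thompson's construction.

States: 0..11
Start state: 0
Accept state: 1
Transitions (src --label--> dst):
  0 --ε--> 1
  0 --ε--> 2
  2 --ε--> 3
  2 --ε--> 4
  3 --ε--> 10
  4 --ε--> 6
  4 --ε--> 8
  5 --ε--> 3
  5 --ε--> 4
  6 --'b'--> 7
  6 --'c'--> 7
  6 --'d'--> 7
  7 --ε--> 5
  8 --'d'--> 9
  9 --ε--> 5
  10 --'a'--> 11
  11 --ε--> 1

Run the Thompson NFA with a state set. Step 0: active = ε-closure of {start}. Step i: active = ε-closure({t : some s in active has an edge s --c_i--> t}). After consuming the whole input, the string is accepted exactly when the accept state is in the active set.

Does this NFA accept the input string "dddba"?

initial (ε-close {0}): {0,1,2,3,4,6,8,10}
'd' @ 1: {3,4,5,6,7,8,9,10}
'd' @ 2: {3,4,5,6,7,8,9,10}
'd' @ 3: {3,4,5,6,7,8,9,10}
'b' @ 4: {3,4,5,6,7,8,10}
'a' @ 5: {1,11}  ✓accept
end set {1,11} — state 1 in

Answer: ACCEPT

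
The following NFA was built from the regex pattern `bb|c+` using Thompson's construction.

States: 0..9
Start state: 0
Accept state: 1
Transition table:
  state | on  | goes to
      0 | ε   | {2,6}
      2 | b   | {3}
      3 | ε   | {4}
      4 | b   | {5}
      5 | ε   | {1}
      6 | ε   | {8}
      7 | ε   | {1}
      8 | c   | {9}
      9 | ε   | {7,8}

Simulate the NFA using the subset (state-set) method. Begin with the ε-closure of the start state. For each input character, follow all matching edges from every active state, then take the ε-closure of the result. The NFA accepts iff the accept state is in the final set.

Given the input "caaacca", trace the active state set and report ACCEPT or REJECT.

Answer: REJECT

Derivation:
start: ε-closure({0}) = {0,2,6,8}
'c' @ 1: {1,7,8,9}  (accept∈set)
'a' @ 2: {}  — state set empty
rest 'aacca' ignored (set empty)
after full input: {}  (accept=1 not in)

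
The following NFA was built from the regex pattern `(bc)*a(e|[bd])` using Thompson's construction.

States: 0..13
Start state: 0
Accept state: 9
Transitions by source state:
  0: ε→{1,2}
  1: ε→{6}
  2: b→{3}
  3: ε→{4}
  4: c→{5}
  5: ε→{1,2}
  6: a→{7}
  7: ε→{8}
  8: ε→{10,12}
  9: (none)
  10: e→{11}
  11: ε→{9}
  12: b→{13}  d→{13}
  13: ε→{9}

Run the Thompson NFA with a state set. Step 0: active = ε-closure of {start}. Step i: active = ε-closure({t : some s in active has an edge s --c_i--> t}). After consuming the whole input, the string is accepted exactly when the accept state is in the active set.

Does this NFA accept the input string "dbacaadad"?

start: ε-closure({0}) = {0,1,2,6}
'd' @ 1: {}  — no active states
rest 'bacaadad' ignored (set empty)
end set {} — state 9 not in

Answer: REJECT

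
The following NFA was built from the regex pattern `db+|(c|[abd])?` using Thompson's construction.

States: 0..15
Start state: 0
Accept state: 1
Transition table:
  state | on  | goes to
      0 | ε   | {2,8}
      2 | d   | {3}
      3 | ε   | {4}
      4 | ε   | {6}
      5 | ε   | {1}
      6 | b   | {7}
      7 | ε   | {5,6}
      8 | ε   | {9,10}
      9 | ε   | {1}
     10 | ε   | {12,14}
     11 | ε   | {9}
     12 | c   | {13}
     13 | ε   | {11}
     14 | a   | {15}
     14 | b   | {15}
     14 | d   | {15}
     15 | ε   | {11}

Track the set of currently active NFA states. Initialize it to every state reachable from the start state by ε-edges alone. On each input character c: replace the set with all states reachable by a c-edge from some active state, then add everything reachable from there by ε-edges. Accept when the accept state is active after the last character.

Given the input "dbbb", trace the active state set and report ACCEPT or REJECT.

S₀ = ε-closure({0}) = {0,1,2,8,9,10,12,14}
'd' @ 1: {1,3,4,6,9,11,15}  ✓accept
'b' @ 2: {1,5,6,7}  ✓accept
'b' @ 3: {1,5,6,7}  ✓accept
'b' @ 4: {1,5,6,7}  ✓accept
end set {1,5,6,7} — state 1 in

Answer: ACCEPT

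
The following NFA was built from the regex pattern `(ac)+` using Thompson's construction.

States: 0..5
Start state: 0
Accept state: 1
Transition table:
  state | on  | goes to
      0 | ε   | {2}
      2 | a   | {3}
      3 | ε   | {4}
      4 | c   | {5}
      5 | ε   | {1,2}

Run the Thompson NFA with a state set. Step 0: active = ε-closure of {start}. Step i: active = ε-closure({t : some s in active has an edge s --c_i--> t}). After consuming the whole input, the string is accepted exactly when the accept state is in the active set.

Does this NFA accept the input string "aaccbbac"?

Answer: REJECT

Derivation:
initial (ε-close {0}): {0,2}
'a' @ 1: {3,4}
'a' @ 2: {}  — state set empty
rest 'ccbbac' ignored (set empty)
final: {}; accept 1 not in set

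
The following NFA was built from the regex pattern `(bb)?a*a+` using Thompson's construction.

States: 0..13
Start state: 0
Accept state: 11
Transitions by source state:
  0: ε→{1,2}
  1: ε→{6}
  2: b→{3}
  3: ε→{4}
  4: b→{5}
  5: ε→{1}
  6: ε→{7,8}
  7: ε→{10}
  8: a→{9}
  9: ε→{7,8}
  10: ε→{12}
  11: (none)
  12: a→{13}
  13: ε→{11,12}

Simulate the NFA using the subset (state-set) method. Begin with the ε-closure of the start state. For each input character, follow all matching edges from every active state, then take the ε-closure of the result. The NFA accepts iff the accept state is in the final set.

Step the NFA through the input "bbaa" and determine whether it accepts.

start: ε-closure({0}) = {0,1,2,6,7,8,10,12}
'b' @ 1: {3,4}
'b' @ 2: {1,5,6,7,8,10,12}
'a' @ 3: {7,8,9,10,11,12,13}  [accepting]
'a' @ 4: {7,8,9,10,11,12,13}  [accepting]
after full input: {7,8,9,10,11,12,13}  (accept=11 in)

Answer: ACCEPT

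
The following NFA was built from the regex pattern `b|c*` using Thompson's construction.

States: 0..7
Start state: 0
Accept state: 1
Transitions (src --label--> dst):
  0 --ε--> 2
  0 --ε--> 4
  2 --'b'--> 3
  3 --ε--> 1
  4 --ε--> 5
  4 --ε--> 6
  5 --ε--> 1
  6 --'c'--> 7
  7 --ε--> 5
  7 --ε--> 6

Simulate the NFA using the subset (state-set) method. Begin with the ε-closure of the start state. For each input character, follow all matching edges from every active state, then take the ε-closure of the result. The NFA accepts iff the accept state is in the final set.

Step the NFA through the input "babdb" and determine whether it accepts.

S₀ = ε-closure({0}) = {0,1,2,4,5,6}
'b' @ 1: {1,3}  [accepting]
'a' @ 2: {}  — state set empty
rest 'bdb' ignored (set empty)
final: {}; accept 1 not in set

Answer: REJECT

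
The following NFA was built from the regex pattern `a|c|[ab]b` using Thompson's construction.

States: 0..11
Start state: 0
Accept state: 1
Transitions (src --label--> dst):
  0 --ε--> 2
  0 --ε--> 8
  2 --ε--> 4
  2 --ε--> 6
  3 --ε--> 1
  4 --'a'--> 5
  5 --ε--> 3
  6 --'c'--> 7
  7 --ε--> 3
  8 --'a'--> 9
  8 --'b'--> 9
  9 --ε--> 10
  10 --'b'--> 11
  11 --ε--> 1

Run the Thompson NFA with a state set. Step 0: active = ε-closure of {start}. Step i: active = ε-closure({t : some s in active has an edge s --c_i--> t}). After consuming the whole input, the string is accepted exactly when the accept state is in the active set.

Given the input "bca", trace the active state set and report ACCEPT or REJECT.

S₀ = ε-closure({0}) = {0,2,4,6,8}
'b' @ 1: {9,10}
'c' @ 2: {}  — dead — no transitions
rest 'a' ignored (set empty)
after full input: {}  (accept=1 not in)

Answer: REJECT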